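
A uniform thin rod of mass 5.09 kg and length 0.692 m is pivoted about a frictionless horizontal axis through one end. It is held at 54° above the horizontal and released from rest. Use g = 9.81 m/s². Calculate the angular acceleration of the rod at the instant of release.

α ≈ 12.5 rad/s²

About the pivot, I = (1/3)ML² = (1/3)(5.09)(0.692)² = 0.8125 kg·m².
The weight acts at the center, a distance L/2 = 0.3460 m from the pivot; τ = Mg(L/2) cos 54° = 10.16 N·m.
α = τ/I = 10.16/0.8125 = 12.50 rad/s².
(Equivalently α = (3g/(2L)) cos 54° = 12.50 rad/s².)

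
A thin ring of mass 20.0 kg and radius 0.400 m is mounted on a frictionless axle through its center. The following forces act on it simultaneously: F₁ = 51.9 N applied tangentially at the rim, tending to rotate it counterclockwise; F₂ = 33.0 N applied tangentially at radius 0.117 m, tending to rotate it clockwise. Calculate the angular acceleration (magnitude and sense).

α ≈ 5.28 rad/s², counterclockwise

I = MR² = (20.0)(0.400)² = 3.200 kg·m².
Taking counterclockwise as positive: τ₁ = +(51.9)(0.400) = +20.76 N·m; τ₂ = −(33.0)(0.117) = −3.861 N·m.
Net torque τ = 16.90 N·m.
α = τ/I = 16.90/3.200 = 5.281 rad/s².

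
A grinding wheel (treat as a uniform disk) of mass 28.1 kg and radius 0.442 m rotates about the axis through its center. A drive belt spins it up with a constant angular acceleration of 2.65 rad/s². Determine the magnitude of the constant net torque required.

τ ≈ 7.27 N·m

I = ½MR² = (1/2)(28.1)(0.442)² = 2.745 kg·m².
τ = Iα = (2.745)(2.650) = 7.274 N·m.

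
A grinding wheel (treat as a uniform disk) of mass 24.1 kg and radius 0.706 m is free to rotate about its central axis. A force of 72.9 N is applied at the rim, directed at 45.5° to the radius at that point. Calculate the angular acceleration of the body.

α ≈ 6.11 rad/s²

I = ½MR² = (1/2)(24.1)(0.706)² = 6.006 kg·m².
Only the tangential component produces torque: τ = F R sinθ = (72.9)(0.706) sin 45.5° = 36.71 N·m.
From τ = Iα: α = 36.71/6.006 = 6.112 rad/s².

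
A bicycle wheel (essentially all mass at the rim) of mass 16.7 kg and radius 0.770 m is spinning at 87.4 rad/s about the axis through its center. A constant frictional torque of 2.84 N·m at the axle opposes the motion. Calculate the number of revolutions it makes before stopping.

≈ 2120 revolutions

I = MR² = (16.7)(0.770)² = 9.901 kg·m².
The net torque has magnitude 2.84 N·m, opposing ω.
|α| = τ/I = 2.840/9.901 = 0.2868 rad/s² (deceleration).
ω² = ω₀² − 2|α|θ with ω = 0 ⇒ θ = ω₀²/(2|α|) = 13320 rad = 2119 rev.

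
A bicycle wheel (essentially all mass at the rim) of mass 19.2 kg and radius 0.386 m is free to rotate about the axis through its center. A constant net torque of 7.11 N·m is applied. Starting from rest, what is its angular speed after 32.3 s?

I = MR² = (19.2)(0.386)² = 2.861 kg·m².
α = τ/I = 7.11/2.861 = 2.485 rad/s².
ω = ω₀ + αt = 0 + (2.485)(32.3) = 80.28 rad/s.

ω ≈ 80.3 rad/s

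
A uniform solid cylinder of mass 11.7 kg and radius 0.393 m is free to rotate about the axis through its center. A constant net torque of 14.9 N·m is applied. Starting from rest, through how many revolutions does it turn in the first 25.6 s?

≈ 860 revolutions

I = ½MR² = (1/2)(11.7)(0.393)² = 0.9035 kg·m².
α = τ/I = 14.9/0.9035 = 16.49 rad/s².
θ = ½αt² = ½(16.49)(25.6)² = 5404 rad.
Revolutions = θ/(2π) = 860.0.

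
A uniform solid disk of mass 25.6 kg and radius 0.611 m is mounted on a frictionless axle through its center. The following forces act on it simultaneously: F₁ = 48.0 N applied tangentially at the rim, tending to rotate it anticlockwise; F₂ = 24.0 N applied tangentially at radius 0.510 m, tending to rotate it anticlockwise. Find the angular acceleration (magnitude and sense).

I = ½MR² = (1/2)(25.6)(0.611)² = 4.779 kg·m².
Taking anticlockwise as positive: τ₁ = +(48.0)(0.611) = +29.33 N·m; τ₂ = +(24.0)(0.510) = +12.24 N·m.
Net torque τ = 41.57 N·m.
α = τ/I = 41.57/4.779 = 8.699 rad/s².

α ≈ 8.70 rad/s², anticlockwise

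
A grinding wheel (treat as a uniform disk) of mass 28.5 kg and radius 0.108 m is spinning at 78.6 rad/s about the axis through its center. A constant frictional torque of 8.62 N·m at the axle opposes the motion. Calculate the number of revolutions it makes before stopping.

≈ 9.48 revolutions

I = ½MR² = (1/2)(28.5)(0.108)² = 0.1662 kg·m².
The net torque has magnitude 8.62 N·m, opposing ω.
|α| = τ/I = 8.620/0.1662 = 51.86 rad/s² (deceleration).
ω² = ω₀² − 2|α|θ with ω = 0 ⇒ θ = ω₀²/(2|α|) = 59.56 rad = 9.480 rev.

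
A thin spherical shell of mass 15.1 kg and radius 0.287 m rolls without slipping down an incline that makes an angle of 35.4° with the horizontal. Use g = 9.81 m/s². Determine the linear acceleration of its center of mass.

a ≈ 3.41 m/s²

Translation along the incline: Mg sinθ − f = Ma.
Rotation about the center: fR = Iα with I = (2/3)MR². No-slip gives a = αR, so f = (I/R²)a = (2/3)M a.
Substituting: Mg sinθ = (1 + 0.6667)Ma, so a = g sinθ/(1 + 0.6667) = (9.81) sin 35.4° / 1.667 = 3.410 m/s².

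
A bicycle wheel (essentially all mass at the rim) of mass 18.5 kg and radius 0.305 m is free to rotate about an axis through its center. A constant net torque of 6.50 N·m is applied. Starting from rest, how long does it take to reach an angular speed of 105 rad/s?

I = MR² = (18.5)(0.305)² = 1.721 kg·m².
α = τ/I = 6.50/1.721 = 3.777 rad/s².
ω = αt ⇒ t = ω/α = 105/3.777 = 27.80 s.

t ≈ 27.8 s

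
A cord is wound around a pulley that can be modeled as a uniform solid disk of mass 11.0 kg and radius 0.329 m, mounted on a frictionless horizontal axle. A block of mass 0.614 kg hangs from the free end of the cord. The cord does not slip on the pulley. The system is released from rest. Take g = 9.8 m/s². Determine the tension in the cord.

T ≈ 5.41 N

I = ½MR² = (1/2)(11.0)(0.329)² = 0.5953 kg·m².
Block: mg − T = ma. Pulley: TR = Iα. No-slip: a = αR, so T = (I/R²)a = 5.500·a.
Then mg = (m + 5.500)a, so a = (0.614)(9.8)/(0.614 + 5.500) = 0.9842 m/s².
T = 5.500·a = 5.413 N.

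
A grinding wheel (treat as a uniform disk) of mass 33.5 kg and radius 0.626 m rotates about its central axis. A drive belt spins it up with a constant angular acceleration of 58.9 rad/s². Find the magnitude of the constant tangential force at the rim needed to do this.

F ≈ 618 N

I = ½MR² = (1/2)(33.5)(0.626)² = 6.564 kg·m².
The required torque is τ = Iα = (6.564)(58.90) = 386.6 N·m.
A tangential force at the rim gives τ = FR, so F = τ/R = 386.6/0.626 = 617.6 N.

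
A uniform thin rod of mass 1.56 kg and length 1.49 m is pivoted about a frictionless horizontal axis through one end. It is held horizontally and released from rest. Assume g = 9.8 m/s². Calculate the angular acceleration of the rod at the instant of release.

About the pivot, I = (1/3)ML² = (1/3)(1.56)(1.49)² = 1.154 kg·m².
The weight acts at the center, a distance L/2 = 0.7450 m from the pivot; τ = Mg(L/2) = 11.39 N·m.
α = τ/I = 11.39/1.154 = 9.866 rad/s².

α ≈ 9.87 rad/s²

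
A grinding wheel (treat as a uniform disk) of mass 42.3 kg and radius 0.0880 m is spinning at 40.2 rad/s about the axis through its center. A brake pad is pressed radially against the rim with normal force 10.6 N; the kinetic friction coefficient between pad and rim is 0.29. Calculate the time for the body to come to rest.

t ≈ 24.3 s

I = ½MR² = (1/2)(42.3)(0.0880)² = 0.1638 kg·m².
Friction force f = μN = (0.29)(10.6) = 3.074 N at the rim; torque magnitude τ = fR = 0.2705 N·m, opposing ω.
|α| = τ/I = 0.2705/0.1638 = 1.652 rad/s² (deceleration).
0 = ω₀ − |α|t ⇒ t = ω₀/|α| = 40.2/1.652 = 24.34 s.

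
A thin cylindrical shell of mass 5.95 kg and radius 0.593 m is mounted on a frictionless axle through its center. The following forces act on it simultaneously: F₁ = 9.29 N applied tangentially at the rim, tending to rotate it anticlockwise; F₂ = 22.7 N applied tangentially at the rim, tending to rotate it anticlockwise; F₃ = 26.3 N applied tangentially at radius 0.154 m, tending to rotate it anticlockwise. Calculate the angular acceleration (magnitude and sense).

α ≈ 11.0 rad/s², anticlockwise

I = MR² = (5.95)(0.593)² = 2.092 kg·m².
Taking anticlockwise as positive: τ₁ = +(9.29)(0.593) = +5.509 N·m; τ₂ = +(22.7)(0.593) = +13.46 N·m; τ₃ = +(26.3)(0.154) = +4.050 N·m.
Net torque τ = 23.02 N·m.
α = τ/I = 23.02/2.092 = 11.00 rad/s².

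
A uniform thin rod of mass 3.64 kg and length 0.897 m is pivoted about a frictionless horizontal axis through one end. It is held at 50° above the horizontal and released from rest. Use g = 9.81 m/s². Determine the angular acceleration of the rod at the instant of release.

About the pivot, I = (1/3)ML² = (1/3)(3.64)(0.897)² = 0.9763 kg·m².
The weight acts at the center, a distance L/2 = 0.4485 m from the pivot; τ = Mg(L/2) cos 50° = 10.29 N·m.
α = τ/I = 10.29/0.9763 = 10.54 rad/s².

α ≈ 10.5 rad/s²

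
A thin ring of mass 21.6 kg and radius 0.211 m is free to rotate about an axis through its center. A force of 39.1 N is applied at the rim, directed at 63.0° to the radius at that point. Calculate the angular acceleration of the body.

α ≈ 7.64 rad/s²

I = MR² = (21.6)(0.211)² = 0.9617 kg·m².
Only the tangential component produces torque: τ = F R sinθ = (39.1)(0.211) sin 63.0° = 7.351 N·m.
Newton's second law for rotation, τ = Iα, gives α = τ/I = 7.351/0.9617 = 7.644 rad/s².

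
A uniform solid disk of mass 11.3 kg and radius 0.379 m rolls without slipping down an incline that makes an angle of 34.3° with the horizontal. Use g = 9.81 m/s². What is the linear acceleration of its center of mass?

a ≈ 3.69 m/s²

Translation along the incline: Mg sinθ − f = Ma.
Rotation about the center: fR = Iα with I = ½MR². No-slip gives a = αR, so f = (I/R²)a = (1/2)M a.
Substituting: Mg sinθ = (1 + 0.5000)Ma, so a = g sinθ/(1 + 0.5000) = (9.81) sin 34.3° / 1.500 = 3.685 m/s².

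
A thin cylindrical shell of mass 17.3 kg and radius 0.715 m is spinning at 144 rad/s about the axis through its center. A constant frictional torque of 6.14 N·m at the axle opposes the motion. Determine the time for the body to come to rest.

t ≈ 207 s

I = MR² = (17.3)(0.715)² = 8.844 kg·m².
The net torque has magnitude 6.14 N·m, opposing ω.
|α| = τ/I = 6.140/8.844 = 0.6942 rad/s² (deceleration).
0 = ω₀ − |α|t ⇒ t = ω₀/|α| = 144/0.6942 = 207.4 s.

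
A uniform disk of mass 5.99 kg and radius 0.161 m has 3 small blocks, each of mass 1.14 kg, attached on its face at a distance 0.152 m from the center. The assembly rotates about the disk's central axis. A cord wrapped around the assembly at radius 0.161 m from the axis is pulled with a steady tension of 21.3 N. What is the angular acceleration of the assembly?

α ≈ 21.9 rad/s²

I_disk = ½MR² = ½(5.99)(0.161)² = 0.07763 kg·m².
I_blocks = 3·m·r² = 3(1.14)(0.152)² = 0.07902 kg·m².
Total I = 0.1566 kg·m².
τ = F r = (21.3)(0.161) = 3.429 N·m.
α = τ/I = 3.429/0.1566 = 21.89 rad/s².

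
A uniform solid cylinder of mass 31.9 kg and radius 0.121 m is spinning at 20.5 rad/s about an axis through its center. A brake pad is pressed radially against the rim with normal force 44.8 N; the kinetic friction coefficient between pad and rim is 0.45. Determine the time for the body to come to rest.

t ≈ 1.96 s

I = ½MR² = (1/2)(31.9)(0.121)² = 0.2335 kg·m².
Friction force f = μN = (0.45)(44.8) = 20.16 N at the rim; torque magnitude τ = fR = 2.439 N·m, opposing ω.
|α| = τ/I = 2.439/0.2335 = 10.45 rad/s² (deceleration).
0 = ω₀ − |α|t ⇒ t = ω₀/|α| = 20.5/10.45 = 1.962 s.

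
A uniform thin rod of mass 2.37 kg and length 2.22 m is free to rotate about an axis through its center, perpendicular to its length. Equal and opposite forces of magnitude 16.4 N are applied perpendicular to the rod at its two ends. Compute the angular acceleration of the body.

I = (1/12)ML² = (1/12)(2.37)(2.22)² = 0.9734 kg·m².
The couple gives τ = F·(L/2) + F·(L/2) = F L = (16.4)(2.22) = 36.41 N·m.
From τ = Iα: α = 36.41/0.9734 = 37.40 rad/s².

α ≈ 37.4 rad/s²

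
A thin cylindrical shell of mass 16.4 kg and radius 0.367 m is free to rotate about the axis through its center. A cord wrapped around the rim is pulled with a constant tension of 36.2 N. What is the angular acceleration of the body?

α ≈ 6.01 rad/s²

I = MR² = (16.4)(0.367)² = 2.209 kg·m².
τ = F R = (36.2)(0.367) = 13.29 N·m.
Newton's second law for rotation, τ = Iα, gives α = τ/I = 13.29/2.209 = 6.014 rad/s².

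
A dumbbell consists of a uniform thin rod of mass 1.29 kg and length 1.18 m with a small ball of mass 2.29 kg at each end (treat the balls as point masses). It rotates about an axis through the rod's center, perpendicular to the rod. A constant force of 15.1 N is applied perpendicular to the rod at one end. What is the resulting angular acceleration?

α ≈ 5.11 rad/s²

I_rod = (1/12)ML² = (1/12)(1.29)(1.18)² = 0.1497 kg·m².
I_balls = 2·m·(L/2)² = 2(2.29)(0.5900)² = 1.594 kg·m².
Total I = 1.744 kg·m².
τ = F·(L/2) = (15.1)(0.590) = 8.909 N·m.
α = τ/I = 8.909/1.744 = 5.108 rad/s².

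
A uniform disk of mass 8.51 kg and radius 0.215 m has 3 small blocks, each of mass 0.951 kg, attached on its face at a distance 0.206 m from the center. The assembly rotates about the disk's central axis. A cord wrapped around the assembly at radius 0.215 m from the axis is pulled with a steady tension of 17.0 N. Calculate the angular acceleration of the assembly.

I_disk = ½MR² = ½(8.51)(0.215)² = 0.1967 kg·m².
I_blocks = 3·m·r² = 3(0.951)(0.206)² = 0.1211 kg·m².
Total I = 0.3178 kg·m².
τ = F r = (17.0)(0.215) = 3.655 N·m.
α = τ/I = 3.655/0.3178 = 11.50 rad/s².

α ≈ 11.5 rad/s²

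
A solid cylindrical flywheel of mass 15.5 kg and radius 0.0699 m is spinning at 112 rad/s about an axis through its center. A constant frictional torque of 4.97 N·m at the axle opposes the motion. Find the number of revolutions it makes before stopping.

I = ½MR² = (1/2)(15.5)(0.0699)² = 0.03787 kg·m².
The net torque has magnitude 4.97 N·m, opposing ω.
|α| = τ/I = 4.970/0.03787 = 131.3 rad/s² (deceleration).
ω² = ω₀² − 2|α|θ with ω = 0 ⇒ θ = ω₀²/(2|α|) = 47.79 rad = 7.605 rev.

≈ 7.61 revolutions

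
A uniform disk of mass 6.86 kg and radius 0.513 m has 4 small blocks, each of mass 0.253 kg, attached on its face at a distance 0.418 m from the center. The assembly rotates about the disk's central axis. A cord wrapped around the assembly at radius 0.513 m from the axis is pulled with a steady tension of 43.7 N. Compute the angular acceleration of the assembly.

α ≈ 20.8 rad/s²

I_disk = ½MR² = ½(6.86)(0.513)² = 0.9027 kg·m².
I_blocks = 4·m·r² = 4(0.253)(0.418)² = 0.1768 kg·m².
Total I = 1.079 kg·m².
τ = F r = (43.7)(0.513) = 22.42 N·m.
α = τ/I = 22.42/1.079 = 20.77 rad/s².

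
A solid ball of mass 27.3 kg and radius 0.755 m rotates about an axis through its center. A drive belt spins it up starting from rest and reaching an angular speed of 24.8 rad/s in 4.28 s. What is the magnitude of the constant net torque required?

I = (2/5)MR² = (2/5)(27.3)(0.755)² = 6.225 kg·m².
α = Δω/Δt = (24.8 − 0)/4.28 = 5.794 rad/s².
τ = Iα = (6.225)(5.794) = 36.07 N·m.

τ ≈ 36.1 N·m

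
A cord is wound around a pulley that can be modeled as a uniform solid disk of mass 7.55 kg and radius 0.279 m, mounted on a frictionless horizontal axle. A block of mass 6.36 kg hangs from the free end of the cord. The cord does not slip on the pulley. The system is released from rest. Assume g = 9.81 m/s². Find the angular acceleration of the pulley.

I = ½MR² = (1/2)(7.55)(0.279)² = 0.2938 kg·m².
Block: mg − T = ma. Pulley: TR = Iα. No-slip: a = αR, so T = (I/R²)a = 3.775·a.
Then mg = (m + 3.775)a, so a = (6.36)(9.81)/(6.36 + 3.775) = 6.156 m/s².
α = a/R = 6.156/0.279 = 22.06 rad/s².

α ≈ 22.1 rad/s²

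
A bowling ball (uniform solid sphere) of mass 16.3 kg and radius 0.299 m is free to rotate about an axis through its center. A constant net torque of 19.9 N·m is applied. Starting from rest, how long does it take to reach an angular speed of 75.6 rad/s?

I = (2/5)MR² = (2/5)(16.3)(0.299)² = 0.5829 kg·m².
α = τ/I = 19.9/0.5829 = 34.14 rad/s².
ω = αt ⇒ t = ω/α = 75.6/34.14 = 2.214 s.

t ≈ 2.21 s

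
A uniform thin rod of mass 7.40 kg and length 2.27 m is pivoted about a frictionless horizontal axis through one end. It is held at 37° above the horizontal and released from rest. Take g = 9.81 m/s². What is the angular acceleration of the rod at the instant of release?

α ≈ 5.18 rad/s²

About the pivot, I = (1/3)ML² = (1/3)(7.40)(2.27)² = 12.71 kg·m².
The weight acts at the center, a distance L/2 = 1.135 m from the pivot; τ = Mg(L/2) cos 37° = 65.80 N·m.
α = τ/I = 65.80/12.71 = 5.177 rad/s².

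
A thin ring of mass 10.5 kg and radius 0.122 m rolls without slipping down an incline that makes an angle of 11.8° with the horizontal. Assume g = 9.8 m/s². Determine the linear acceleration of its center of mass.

Translation along the incline: Mg sinθ − f = Ma.
Rotation about the center: fR = Iα with I = MR². No-slip gives a = αR, so f = (I/R²)a = M a.
Substituting: Mg sinθ = (1 + 1.000)Ma, so a = g sinθ/(1 + 1.000) = (9.8) sin 11.8° / 2.000 = 1.002 m/s².

a ≈ 1.00 m/s²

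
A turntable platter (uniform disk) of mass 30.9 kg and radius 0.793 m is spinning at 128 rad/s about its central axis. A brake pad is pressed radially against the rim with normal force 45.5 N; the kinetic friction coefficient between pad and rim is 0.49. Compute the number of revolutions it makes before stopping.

≈ 716 revolutions

I = ½MR² = (1/2)(30.9)(0.793)² = 9.716 kg·m².
Friction force f = μN = (0.49)(45.5) = 22.29 N at the rim; torque magnitude τ = fR = 17.68 N·m, opposing ω.
|α| = τ/I = 17.68/9.716 = 1.820 rad/s² (deceleration).
ω² = ω₀² − 2|α|θ with ω = 0 ⇒ θ = ω₀²/(2|α|) = 4502 rad = 716.5 rev.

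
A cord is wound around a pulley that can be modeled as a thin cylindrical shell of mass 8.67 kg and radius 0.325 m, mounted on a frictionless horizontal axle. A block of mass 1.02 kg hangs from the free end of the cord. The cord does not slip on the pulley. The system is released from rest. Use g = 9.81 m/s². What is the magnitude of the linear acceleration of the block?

I = MR² = (8.67)(0.325)² = 0.9158 kg·m².
Block: mg − T = ma. Pulley: TR = Iα. No-slip: a = αR, so T = (I/R²)a = 8.670·a.
Then mg = (m + 8.670)a, so a = (1.02)(9.81)/(1.02 + 8.670) = 1.033 m/s².

a ≈ 1.03 m/s²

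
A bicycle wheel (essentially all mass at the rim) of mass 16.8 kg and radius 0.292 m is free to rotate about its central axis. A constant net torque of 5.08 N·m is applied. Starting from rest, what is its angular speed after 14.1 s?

ω ≈ 50.0 rad/s

I = MR² = (16.8)(0.292)² = 1.432 kg·m².
α = τ/I = 5.08/1.432 = 3.546 rad/s².
ω = ω₀ + αt = 0 + (3.546)(14.1) = 50.00 rad/s.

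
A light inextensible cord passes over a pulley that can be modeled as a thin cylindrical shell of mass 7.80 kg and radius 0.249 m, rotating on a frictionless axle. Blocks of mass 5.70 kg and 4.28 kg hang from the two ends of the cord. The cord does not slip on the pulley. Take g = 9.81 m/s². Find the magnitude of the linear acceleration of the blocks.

I = MR² = (7.80)(0.249)² = 0.4836 kg·m².
Heavier block: m₁g − T₁ = m₁a. Lighter block: T₂ − m₂g = m₂a.
Pulley: (T₁ − T₂)R = Iα = I(a/R), so T₁ − T₂ = (I/R²)a = 1·M_p a = 7.800·a.
Adding the three: (m₁ − m₂)g = (m₁ + m₂ + 7.800)a, so a = (5.70 − 4.28)(9.81)/(5.70 + 4.28 + 7.800) = 0.7835 m/s².

a ≈ 0.783 m/s²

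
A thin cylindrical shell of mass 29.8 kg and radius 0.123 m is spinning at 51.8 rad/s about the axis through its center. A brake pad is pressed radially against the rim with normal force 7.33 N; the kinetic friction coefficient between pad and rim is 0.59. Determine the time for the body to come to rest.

I = MR² = (29.8)(0.123)² = 0.4508 kg·m².
Friction force f = μN = (0.59)(7.33) = 4.325 N at the rim; torque magnitude τ = fR = 0.5319 N·m, opposing ω.
|α| = τ/I = 0.5319/0.4508 = 1.180 rad/s² (deceleration).
0 = ω₀ − |α|t ⇒ t = ω₀/|α| = 51.8/1.180 = 43.90 s.

t ≈ 43.9 s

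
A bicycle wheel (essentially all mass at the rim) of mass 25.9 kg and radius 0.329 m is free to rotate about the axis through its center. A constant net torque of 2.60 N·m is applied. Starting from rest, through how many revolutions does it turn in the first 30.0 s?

I = MR² = (25.9)(0.329)² = 2.803 kg·m².
α = τ/I = 2.60/2.803 = 0.9274 rad/s².
θ = ½αt² = ½(0.9274)(30.0)² = 417.3 rad.
Revolutions = θ/(2π) = 66.42.

≈ 66.4 revolutions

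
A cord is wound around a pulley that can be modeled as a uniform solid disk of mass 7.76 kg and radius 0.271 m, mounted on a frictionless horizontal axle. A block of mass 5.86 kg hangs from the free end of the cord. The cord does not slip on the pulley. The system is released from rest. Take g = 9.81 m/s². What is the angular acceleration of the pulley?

I = ½MR² = (1/2)(7.76)(0.271)² = 0.2850 kg·m².
Block: mg − T = ma. Pulley: TR = Iα. No-slip: a = αR, so T = (I/R²)a = 3.880·a.
Then mg = (m + 3.880)a, so a = (5.86)(9.81)/(5.86 + 3.880) = 5.902 m/s².
α = a/R = 5.902/0.271 = 21.78 rad/s².

α ≈ 21.8 rad/s²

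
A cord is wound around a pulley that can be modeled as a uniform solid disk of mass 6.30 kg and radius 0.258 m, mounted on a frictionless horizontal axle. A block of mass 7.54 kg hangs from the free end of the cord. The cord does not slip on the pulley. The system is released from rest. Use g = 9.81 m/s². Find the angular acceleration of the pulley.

α ≈ 26.8 rad/s²

I = ½MR² = (1/2)(6.30)(0.258)² = 0.2097 kg·m².
Block: mg − T = ma. Pulley: TR = Iα. No-slip: a = αR, so T = (I/R²)a = 3.150·a.
Then mg = (m + 3.150)a, so a = (7.54)(9.81)/(7.54 + 3.150) = 6.919 m/s².
α = a/R = 6.919/0.258 = 26.82 rad/s².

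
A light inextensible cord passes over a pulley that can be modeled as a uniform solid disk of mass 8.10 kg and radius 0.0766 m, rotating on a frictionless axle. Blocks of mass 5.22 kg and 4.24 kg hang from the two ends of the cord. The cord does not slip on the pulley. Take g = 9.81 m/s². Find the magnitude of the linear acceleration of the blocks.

a ≈ 0.712 m/s²

I = ½MR² = (1/2)(8.10)(0.0766)² = 0.02376 kg·m².
Heavier block: m₁g − T₁ = m₁a. Lighter block: T₂ − m₂g = m₂a.
Pulley: (T₁ − T₂)R = Iα = I(a/R), so T₁ − T₂ = (I/R²)a = (1/2)M_p a = 4.050·a.
Adding the three: (m₁ − m₂)g = (m₁ + m₂ + 4.050)a, so a = (5.22 − 4.24)(9.81)/(5.22 + 4.24 + 4.050) = 0.7116 m/s².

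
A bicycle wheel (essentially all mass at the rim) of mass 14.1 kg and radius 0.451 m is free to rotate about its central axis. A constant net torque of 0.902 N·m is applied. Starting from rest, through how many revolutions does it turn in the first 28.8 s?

≈ 20.8 revolutions

I = MR² = (14.1)(0.451)² = 2.868 kg·m².
α = τ/I = 0.902/2.868 = 0.3145 rad/s².
θ = ½αt² = ½(0.3145)(28.8)² = 130.4 rad.
Revolutions = θ/(2π) = 20.76.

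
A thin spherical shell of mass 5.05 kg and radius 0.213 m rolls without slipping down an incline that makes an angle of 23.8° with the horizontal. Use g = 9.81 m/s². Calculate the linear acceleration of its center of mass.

Translation along the incline: Mg sinθ − f = Ma.
Rotation about the center: fR = Iα with I = (2/3)MR². No-slip gives a = αR, so f = (I/R²)a = (2/3)M a.
Substituting: Mg sinθ = (1 + 0.6667)Ma, so a = g sinθ/(1 + 0.6667) = (9.81) sin 23.8° / 1.667 = 2.375 m/s².

a ≈ 2.38 m/s²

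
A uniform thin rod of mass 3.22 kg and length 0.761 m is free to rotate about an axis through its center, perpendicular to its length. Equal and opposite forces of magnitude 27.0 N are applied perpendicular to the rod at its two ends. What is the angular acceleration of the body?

α ≈ 132 rad/s²

I = (1/12)ML² = (1/12)(3.22)(0.761)² = 0.1554 kg·m².
The couple gives τ = F·(L/2) + F·(L/2) = F L = (27.0)(0.761) = 20.55 N·m.
Newton's second law for rotation, τ = Iα, gives α = τ/I = 20.55/0.1554 = 132.2 rad/s².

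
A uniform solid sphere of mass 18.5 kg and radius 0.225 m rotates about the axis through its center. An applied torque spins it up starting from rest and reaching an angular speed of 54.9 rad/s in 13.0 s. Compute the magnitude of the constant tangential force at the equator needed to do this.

I = (2/5)MR² = (2/5)(18.5)(0.225)² = 0.3746 kg·m².
α = Δω/Δt = (54.9 − 0)/13.0 = 4.223 rad/s².
The required torque is τ = Iα = (0.3746)(4.223) = 1.582 N·m.
A tangential force at the equator gives τ = FR, so F = τ/R = 1.582/0.225 = 7.031 N.

F ≈ 7.03 N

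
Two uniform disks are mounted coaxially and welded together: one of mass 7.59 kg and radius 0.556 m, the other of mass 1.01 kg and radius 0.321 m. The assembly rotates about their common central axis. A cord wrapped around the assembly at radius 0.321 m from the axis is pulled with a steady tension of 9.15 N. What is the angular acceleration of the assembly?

I = ½M₁R₁² + ½M₂R₂² = ½(7.59)(0.556)² + ½(1.01)(0.321)² = 1.225 kg·m².
τ = F r = (9.15)(0.321) = 2.937 N·m.
α = τ/I = 2.937/1.225 = 2.397 rad/s².

α ≈ 2.40 rad/s²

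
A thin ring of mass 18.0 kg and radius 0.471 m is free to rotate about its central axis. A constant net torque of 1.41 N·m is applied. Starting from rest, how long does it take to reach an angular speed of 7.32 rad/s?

t ≈ 20.7 s

I = MR² = (18.0)(0.471)² = 3.993 kg·m².
α = τ/I = 1.41/3.993 = 0.3531 rad/s².
ω = αt ⇒ t = ω/α = 7.32/0.3531 = 20.73 s.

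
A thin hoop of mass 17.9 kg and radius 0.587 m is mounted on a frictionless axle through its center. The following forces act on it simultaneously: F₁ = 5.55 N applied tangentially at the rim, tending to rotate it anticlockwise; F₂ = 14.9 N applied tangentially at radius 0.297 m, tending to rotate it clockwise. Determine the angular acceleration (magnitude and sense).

α ≈ 0.189 rad/s², clockwise

I = MR² = (17.9)(0.587)² = 6.168 kg·m².
Taking anticlockwise as positive: τ₁ = +(5.55)(0.587) = +3.258 N·m; τ₂ = −(14.9)(0.297) = −4.425 N·m.
Net torque τ = -1.167 N·m.
α = τ/I = -1.167/6.168 = -0.1893 rad/s².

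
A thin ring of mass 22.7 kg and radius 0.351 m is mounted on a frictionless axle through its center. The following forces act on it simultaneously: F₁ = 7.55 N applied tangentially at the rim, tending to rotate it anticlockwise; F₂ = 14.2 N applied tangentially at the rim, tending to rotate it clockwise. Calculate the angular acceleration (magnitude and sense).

α ≈ 0.835 rad/s², clockwise

I = MR² = (22.7)(0.351)² = 2.797 kg·m².
Taking anticlockwise as positive: τ₁ = +(7.55)(0.351) = +2.650 N·m; τ₂ = −(14.2)(0.351) = −4.984 N·m.
Net torque τ = -2.334 N·m.
α = τ/I = -2.334/2.797 = -0.8346 rad/s².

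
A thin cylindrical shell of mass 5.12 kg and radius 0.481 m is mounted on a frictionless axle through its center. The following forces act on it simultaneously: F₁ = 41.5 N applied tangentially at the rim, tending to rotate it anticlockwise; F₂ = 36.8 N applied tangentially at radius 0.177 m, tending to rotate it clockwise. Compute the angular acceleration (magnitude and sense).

I = MR² = (5.12)(0.481)² = 1.185 kg·m².
Taking anticlockwise as positive: τ₁ = +(41.5)(0.481) = +19.96 N·m; τ₂ = −(36.8)(0.177) = −6.514 N·m.
Net torque τ = 13.45 N·m.
α = τ/I = 13.45/1.185 = 11.35 rad/s².

α ≈ 11.4 rad/s², anticlockwise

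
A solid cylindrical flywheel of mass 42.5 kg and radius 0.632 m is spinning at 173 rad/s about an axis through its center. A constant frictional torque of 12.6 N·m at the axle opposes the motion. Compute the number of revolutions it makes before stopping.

≈ 1600 revolutions

I = ½MR² = (1/2)(42.5)(0.632)² = 8.488 kg·m².
The net torque has magnitude 12.6 N·m, opposing ω.
|α| = τ/I = 12.60/8.488 = 1.484 rad/s² (deceleration).
ω² = ω₀² − 2|α|θ with ω = 0 ⇒ θ = ω₀²/(2|α|) = 10080 rad = 1604 rev.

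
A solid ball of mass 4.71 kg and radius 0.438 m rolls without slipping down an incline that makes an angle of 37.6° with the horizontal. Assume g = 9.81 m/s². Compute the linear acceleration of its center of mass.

Translation along the incline: Mg sinθ − f = Ma.
Rotation about the center: fR = Iα with I = (2/5)MR². No-slip gives a = αR, so f = (I/R²)a = (2/5)M a.
Substituting: Mg sinθ = (1 + 0.4000)Ma, so a = g sinθ/(1 + 0.4000) = (9.81) sin 37.6° / 1.400 = 4.275 m/s².

a ≈ 4.28 m/s²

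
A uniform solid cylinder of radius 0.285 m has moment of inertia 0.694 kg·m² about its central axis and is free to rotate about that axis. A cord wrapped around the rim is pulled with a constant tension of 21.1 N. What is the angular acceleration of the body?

τ = F R = (21.1)(0.285) = 6.013 N·m.
From τ = Iα: α = 6.013/0.6940 = 8.665 rad/s².

α ≈ 8.66 rad/s²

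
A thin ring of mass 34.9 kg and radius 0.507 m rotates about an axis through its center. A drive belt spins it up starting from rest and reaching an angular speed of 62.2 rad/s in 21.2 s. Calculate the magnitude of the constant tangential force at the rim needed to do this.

I = MR² = (34.9)(0.507)² = 8.971 kg·m².
α = Δω/Δt = (62.2 − 0)/21.2 = 2.934 rad/s².
The required torque is τ = Iα = (8.971)(2.934) = 26.32 N·m.
A tangential force at the rim gives τ = FR, so F = τ/R = 26.32/0.507 = 51.91 N.

F ≈ 51.9 N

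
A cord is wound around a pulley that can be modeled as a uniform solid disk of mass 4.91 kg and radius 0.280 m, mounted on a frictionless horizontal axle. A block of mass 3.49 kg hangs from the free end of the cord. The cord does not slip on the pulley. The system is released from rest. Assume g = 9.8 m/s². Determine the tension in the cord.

I = ½MR² = (1/2)(4.91)(0.280)² = 0.1925 kg·m².
Block: mg − T = ma. Pulley: TR = Iα. No-slip: a = αR, so T = (I/R²)a = 2.455·a.
Then mg = (m + 2.455)a, so a = (3.49)(9.8)/(3.49 + 2.455) = 5.753 m/s².
T = 2.455·a = 14.12 N.

T ≈ 14.1 N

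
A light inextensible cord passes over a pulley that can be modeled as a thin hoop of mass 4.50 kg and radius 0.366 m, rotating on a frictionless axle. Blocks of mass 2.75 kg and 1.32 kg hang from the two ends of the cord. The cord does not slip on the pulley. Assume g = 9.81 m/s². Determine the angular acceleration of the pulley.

I = MR² = (4.50)(0.366)² = 0.6028 kg·m².
Heavier block: m₁g − T₁ = m₁a. Lighter block: T₂ − m₂g = m₂a.
Pulley: (T₁ − T₂)R = Iα = I(a/R), so T₁ − T₂ = (I/R²)a = 1·M_p a = 4.500·a.
Adding the three: (m₁ − m₂)g = (m₁ + m₂ + 4.500)a, so a = (2.75 − 1.32)(9.81)/(2.75 + 1.32 + 4.500) = 1.637 m/s².
α = a/R = 1.637/0.366 = 4.472 rad/s².

α ≈ 4.47 rad/s²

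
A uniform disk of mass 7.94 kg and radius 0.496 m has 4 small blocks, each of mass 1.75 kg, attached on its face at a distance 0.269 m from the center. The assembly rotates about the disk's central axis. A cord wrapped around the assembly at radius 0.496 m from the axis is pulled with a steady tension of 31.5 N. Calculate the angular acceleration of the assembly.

I_disk = ½MR² = ½(7.94)(0.496)² = 0.9767 kg·m².
I_blocks = 4·m·r² = 4(1.75)(0.269)² = 0.5065 kg·m².
Total I = 1.483 kg·m².
τ = F r = (31.5)(0.496) = 15.62 N·m.
α = τ/I = 15.62/1.483 = 10.53 rad/s².

α ≈ 10.5 rad/s²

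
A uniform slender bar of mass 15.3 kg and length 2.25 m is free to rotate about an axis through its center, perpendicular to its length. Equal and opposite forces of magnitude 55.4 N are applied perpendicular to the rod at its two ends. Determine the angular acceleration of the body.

I = (1/12)ML² = (1/12)(15.3)(2.25)² = 6.455 kg·m².
The couple gives τ = F·(L/2) + F·(L/2) = F L = (55.4)(2.25) = 124.6 N·m.
From τ = Iα: α = 124.6/6.455 = 19.31 rad/s².

α ≈ 19.3 rad/s²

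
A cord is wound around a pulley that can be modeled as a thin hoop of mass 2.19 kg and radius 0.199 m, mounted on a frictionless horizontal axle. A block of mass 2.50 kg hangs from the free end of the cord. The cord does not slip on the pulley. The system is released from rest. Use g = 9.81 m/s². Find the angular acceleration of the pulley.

I = MR² = (2.19)(0.199)² = 0.08673 kg·m².
Block: mg − T = ma. Pulley: TR = Iα. No-slip: a = αR, so T = (I/R²)a = 2.190·a.
Then mg = (m + 2.190)a, so a = (2.50)(9.81)/(2.50 + 2.190) = 5.229 m/s².
α = a/R = 5.229/0.199 = 26.28 rad/s².

α ≈ 26.3 rad/s²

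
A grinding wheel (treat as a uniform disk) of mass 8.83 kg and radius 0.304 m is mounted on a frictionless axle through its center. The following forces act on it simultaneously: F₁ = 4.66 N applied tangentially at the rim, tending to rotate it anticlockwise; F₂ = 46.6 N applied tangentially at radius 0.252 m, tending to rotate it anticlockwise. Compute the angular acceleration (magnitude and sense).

I = ½MR² = (1/2)(8.83)(0.304)² = 0.4080 kg·m².
Taking anticlockwise as positive: τ₁ = +(4.66)(0.304) = +1.417 N·m; τ₂ = +(46.6)(0.252) = +11.74 N·m.
Net torque τ = 13.16 N·m.
α = τ/I = 13.16/0.4080 = 32.25 rad/s².

α ≈ 32.3 rad/s², anticlockwise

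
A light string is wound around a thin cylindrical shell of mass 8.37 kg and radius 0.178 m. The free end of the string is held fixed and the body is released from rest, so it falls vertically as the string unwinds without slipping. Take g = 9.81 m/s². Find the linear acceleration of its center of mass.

a ≈ 4.91 m/s²

Translation: Mg − T = Ma. Rotation about the center: TR = Iα with I = MR².
With a = αR: T = (I/R²)a = M a, so Mg = (1 + 1.000)Ma.
a = g/(1 + 1.000) = 9.81/2.000 = 4.905 m/s².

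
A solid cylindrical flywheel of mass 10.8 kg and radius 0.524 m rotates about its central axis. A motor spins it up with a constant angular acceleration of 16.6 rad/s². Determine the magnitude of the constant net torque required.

τ ≈ 24.6 N·m

I = ½MR² = (1/2)(10.8)(0.524)² = 1.483 kg·m².
τ = Iα = (1.483)(16.60) = 24.61 N·m.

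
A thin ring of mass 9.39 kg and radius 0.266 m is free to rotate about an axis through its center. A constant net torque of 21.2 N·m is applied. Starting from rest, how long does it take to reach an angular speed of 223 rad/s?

I = MR² = (9.39)(0.266)² = 0.6644 kg·m².
α = τ/I = 21.2/0.6644 = 31.91 rad/s².
ω = αt ⇒ t = ω/α = 223/31.91 = 6.989 s.

t ≈ 6.99 s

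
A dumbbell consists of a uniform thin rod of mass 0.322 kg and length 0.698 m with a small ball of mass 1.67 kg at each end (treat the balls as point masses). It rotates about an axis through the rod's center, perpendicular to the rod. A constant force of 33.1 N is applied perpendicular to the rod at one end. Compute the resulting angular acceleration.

I_rod = (1/12)ML² = (1/12)(0.322)(0.698)² = 0.01307 kg·m².
I_balls = 2·m·(L/2)² = 2(1.67)(0.3490)² = 0.4068 kg·m².
Total I = 0.4199 kg·m².
τ = F·(L/2) = (33.1)(0.349) = 11.55 N·m.
α = τ/I = 11.55/0.4199 = 27.51 rad/s².

α ≈ 27.5 rad/s²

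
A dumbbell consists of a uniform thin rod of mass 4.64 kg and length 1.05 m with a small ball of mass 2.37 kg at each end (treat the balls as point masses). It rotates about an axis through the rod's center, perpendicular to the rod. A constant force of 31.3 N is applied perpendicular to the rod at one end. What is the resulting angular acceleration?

α ≈ 9.48 rad/s²

I_rod = (1/12)ML² = (1/12)(4.64)(1.05)² = 0.4263 kg·m².
I_balls = 2·m·(L/2)² = 2(2.37)(0.5250)² = 1.306 kg·m².
Total I = 1.733 kg·m².
τ = F·(L/2) = (31.3)(0.525) = 16.43 N·m.
α = τ/I = 16.43/1.733 = 9.483 rad/s².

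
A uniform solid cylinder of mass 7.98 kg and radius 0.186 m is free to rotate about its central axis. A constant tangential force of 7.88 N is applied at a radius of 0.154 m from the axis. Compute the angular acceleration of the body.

I = ½MR² = (1/2)(7.98)(0.186)² = 0.1380 kg·m².
τ = F·r = (7.88)(0.154) = 1.214 N·m.
From τ = Iα: α = 1.214/0.1380 = 8.791 rad/s².

α ≈ 8.79 rad/s²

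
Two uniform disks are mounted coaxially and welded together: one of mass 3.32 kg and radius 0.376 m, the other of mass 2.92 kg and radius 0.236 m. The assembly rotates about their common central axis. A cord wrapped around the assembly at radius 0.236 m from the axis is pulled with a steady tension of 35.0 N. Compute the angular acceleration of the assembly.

α ≈ 26.1 rad/s²

I = ½M₁R₁² + ½M₂R₂² = ½(3.32)(0.376)² + ½(2.92)(0.236)² = 0.3160 kg·m².
τ = F r = (35.0)(0.236) = 8.260 N·m.
α = τ/I = 8.260/0.3160 = 26.14 rad/s².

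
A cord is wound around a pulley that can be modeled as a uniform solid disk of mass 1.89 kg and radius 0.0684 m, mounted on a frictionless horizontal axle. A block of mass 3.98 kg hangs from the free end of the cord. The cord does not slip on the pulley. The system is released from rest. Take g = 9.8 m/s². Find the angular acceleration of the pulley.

I = ½MR² = (1/2)(1.89)(0.0684)² = 0.004421 kg·m².
Block: mg − T = ma. Pulley: TR = Iα. No-slip: a = αR, so T = (I/R²)a = 0.9450·a.
Then mg = (m + 0.9450)a, so a = (3.98)(9.8)/(3.98 + 0.9450) = 7.920 m/s².
α = a/R = 7.920/0.0684 = 115.8 rad/s².

α ≈ 116 rad/s²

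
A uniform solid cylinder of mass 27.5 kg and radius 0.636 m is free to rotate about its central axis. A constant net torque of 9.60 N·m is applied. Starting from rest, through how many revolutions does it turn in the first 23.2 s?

≈ 73.9 revolutions

I = ½MR² = (1/2)(27.5)(0.636)² = 5.562 kg·m².
α = τ/I = 9.60/5.562 = 1.726 rad/s².
θ = ½αt² = ½(1.726)(23.2)² = 464.5 rad.
Revolutions = θ/(2π) = 73.93.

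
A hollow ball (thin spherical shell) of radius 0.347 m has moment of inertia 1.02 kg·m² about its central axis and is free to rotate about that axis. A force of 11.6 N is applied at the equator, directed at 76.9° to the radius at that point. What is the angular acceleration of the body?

α ≈ 3.84 rad/s²

Only the tangential component produces torque: τ = F R sinθ = (11.6)(0.347) sin 76.9° = 3.920 N·m.
From τ = Iα: α = 3.920/1.020 = 3.844 rad/s².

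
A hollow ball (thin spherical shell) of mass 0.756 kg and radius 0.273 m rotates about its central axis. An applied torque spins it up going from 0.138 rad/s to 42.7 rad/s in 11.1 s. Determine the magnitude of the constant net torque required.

τ ≈ 0.144 N·m

I = (2/3)MR² = (2/3)(0.756)(0.273)² = 0.03756 kg·m².
α = Δω/Δt = (42.7 − 0.138)/11.1 = 3.834 rad/s².
τ = Iα = (0.03756)(3.834) = 0.1440 N·m.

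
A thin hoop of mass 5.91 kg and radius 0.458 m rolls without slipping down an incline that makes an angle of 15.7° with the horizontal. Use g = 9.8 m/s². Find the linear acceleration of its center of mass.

Translation along the incline: Mg sinθ − f = Ma.
Rotation about the center: fR = Iα with I = MR². No-slip gives a = αR, so f = (I/R²)a = M a.
Substituting: Mg sinθ = (1 + 1.000)Ma, so a = g sinθ/(1 + 1.000) = (9.8) sin 15.7° / 2.000 = 1.326 m/s².

a ≈ 1.33 m/s²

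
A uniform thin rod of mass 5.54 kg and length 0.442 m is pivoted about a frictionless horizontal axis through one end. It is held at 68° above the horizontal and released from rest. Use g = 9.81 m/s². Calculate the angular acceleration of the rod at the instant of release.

About the pivot, I = (1/3)ML² = (1/3)(5.54)(0.442)² = 0.3608 kg·m².
The weight acts at the center, a distance L/2 = 0.2210 m from the pivot; τ = Mg(L/2) cos 68° = 4.499 N·m.
α = τ/I = 4.499/0.3608 = 12.47 rad/s².

α ≈ 12.5 rad/s²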